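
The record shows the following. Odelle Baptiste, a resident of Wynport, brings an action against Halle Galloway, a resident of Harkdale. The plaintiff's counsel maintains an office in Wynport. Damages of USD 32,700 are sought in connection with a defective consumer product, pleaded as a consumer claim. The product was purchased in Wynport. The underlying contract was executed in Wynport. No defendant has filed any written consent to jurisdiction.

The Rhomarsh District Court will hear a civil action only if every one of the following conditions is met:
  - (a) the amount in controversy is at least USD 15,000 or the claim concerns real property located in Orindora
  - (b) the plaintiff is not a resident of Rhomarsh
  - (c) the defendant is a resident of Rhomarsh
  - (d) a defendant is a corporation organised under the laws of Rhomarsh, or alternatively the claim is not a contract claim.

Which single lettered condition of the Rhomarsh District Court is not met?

(c)

The Rhomarsh District Court:
  (a) The amount in controversy is 32,700 dollars, which meets the USD 15,000 floor — that alternative is enough. Condition met.
  (b) The plaintiff resides in Wynport, which is not Rhomarsh. Condition met.
  (c) The defendant resides in Harkdale, not Rhomarsh. Not satisfied.
  (d) The claim is a consumer claim, not a contract claim, so this disjunct is met. Condition met.
Only condition (c) fails.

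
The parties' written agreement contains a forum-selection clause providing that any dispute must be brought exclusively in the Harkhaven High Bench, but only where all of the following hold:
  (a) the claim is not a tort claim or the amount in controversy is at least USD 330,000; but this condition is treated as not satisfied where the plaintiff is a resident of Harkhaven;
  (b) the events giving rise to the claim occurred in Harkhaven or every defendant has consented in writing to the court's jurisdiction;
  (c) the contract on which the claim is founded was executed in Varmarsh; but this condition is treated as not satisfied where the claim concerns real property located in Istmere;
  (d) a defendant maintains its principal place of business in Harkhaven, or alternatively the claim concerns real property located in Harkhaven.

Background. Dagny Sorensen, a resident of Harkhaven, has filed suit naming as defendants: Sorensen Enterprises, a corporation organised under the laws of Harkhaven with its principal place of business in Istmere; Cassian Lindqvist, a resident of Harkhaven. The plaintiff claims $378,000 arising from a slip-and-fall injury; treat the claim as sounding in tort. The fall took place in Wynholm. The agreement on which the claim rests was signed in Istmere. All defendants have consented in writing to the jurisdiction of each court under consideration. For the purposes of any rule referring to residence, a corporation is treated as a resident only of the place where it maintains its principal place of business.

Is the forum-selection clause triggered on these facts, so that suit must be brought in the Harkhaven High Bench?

The Harkhaven High Bench:
  (a) The amount in controversy is 378,000 dollars, which meets the $330,000 floor, so one alternative holds. However, the plaintiff resides in Harkhaven, which falls within the stated exception and so defeats the condition. Fails.
  (b) Every defendant has filed written consent — that alternative is enough. Satisfied.
  (c) The contract was executed in Istmere, not Varmarsh. Not satisfied.
  (d) The corporate defendant(s) have their principal place of business in Istmere, not Harkhaven; the claim does not concern real property — no alternative holds. Condition not met.
  → Forum clause is not triggered.

No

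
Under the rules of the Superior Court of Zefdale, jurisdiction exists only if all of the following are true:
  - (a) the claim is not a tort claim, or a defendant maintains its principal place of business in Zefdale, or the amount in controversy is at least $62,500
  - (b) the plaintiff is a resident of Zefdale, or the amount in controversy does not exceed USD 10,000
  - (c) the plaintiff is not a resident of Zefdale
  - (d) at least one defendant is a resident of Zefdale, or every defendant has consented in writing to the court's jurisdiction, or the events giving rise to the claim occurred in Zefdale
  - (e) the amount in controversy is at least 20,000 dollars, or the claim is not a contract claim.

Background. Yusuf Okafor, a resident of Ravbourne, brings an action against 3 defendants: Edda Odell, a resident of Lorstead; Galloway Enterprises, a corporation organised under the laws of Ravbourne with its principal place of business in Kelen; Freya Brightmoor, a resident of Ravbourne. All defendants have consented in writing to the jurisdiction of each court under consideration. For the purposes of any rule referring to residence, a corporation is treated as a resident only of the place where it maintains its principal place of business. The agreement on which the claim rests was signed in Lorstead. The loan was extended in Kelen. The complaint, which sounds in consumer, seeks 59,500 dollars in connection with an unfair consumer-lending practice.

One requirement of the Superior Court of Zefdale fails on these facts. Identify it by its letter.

The Superior Court of Zefdale:
  (a) The claim is a consumer claim, not a tort claim, which satisfies one of the alternatives. Condition met.
  (b) The plaintiff resides in Ravbourne, not Zefdale; the amount in controversy is 59,500 dollars, above the USD 10,000 ceiling — none of the alternatives is met. Not satisfied.
  (c) The plaintiff resides in Ravbourne, which is not Zefdale. Met.
  (d) Every defendant has filed written consent — that alternative is enough. Met.
  (e) The amount in controversy is $59,500, which meets the USD 20,000 floor, so one alternative holds. Satisfied.
Only condition (b) fails.

(b)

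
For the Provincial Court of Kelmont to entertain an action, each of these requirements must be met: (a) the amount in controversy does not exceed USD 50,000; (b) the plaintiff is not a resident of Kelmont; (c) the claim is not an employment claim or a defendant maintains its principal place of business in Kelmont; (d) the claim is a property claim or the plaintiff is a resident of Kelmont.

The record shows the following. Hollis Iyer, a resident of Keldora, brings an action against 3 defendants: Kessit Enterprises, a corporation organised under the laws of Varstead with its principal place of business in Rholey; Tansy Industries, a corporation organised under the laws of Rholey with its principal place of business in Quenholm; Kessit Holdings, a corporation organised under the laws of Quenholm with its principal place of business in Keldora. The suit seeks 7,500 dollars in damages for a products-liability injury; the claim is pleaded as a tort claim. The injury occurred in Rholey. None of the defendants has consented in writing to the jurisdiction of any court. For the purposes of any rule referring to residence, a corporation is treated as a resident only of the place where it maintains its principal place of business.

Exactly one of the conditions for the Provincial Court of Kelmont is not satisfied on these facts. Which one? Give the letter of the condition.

The Provincial Court of Kelmont:
  (a) The amount in controversy is USD 7,500, within the $50,000 ceiling. Condition met.
  (b) The plaintiff resides in Keldora, which is not Kelmont. Satisfied.
  (c) The claim is a tort claim, not an employment claim, so this disjunct is met. Condition met.
  (d) The claim is a tort claim, not a property claim; the plaintiff resides in Keldora, not Kelmont — every alternative fails. Not satisfied.
Only condition (d) fails.

(d)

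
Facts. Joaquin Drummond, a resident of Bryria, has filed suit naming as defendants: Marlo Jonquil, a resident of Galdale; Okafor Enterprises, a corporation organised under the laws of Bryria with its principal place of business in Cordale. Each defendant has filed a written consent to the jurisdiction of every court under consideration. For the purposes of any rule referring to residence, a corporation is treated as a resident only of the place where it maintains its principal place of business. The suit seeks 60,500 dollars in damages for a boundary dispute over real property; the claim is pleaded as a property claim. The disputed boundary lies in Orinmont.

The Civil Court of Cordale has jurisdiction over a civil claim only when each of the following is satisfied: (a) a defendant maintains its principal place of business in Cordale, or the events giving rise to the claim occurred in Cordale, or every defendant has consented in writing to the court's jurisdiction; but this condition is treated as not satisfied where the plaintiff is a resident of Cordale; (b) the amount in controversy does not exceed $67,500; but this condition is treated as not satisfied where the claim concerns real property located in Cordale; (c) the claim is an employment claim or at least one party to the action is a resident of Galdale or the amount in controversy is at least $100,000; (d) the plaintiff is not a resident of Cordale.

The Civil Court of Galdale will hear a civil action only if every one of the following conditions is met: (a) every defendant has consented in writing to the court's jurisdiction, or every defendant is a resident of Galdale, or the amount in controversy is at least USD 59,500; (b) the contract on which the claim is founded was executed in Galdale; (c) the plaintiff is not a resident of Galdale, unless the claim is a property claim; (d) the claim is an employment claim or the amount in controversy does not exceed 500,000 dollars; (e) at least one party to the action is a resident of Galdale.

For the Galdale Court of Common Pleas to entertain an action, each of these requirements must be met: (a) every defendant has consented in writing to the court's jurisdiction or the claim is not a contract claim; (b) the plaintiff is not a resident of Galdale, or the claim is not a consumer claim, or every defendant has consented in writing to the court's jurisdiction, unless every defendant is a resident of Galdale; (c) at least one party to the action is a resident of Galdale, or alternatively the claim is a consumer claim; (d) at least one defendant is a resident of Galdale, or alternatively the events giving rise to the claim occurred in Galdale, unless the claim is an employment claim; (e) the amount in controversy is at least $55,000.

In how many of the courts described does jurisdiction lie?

2

The Civil Court of Cordale:
  (a) Okafor Enterprises has its principal place of business in Cordale, so this disjunct is met. And the carve-out is inapplicable — the plaintiff resides in Bryria, not Cordale. Met.
  (b) The amount in controversy is USD 60,500, within the $67,500 ceiling. The exception is not triggered, since the property lies in Orinmont, not Cordale. Satisfied.
  (c) Marlo Jonquil resides in Galdale, so this disjunct is met. Met.
  (d) The plaintiff resides in Bryria, which is not Cordale. Satisfied.
  → Every requirement is satisfied — jurisdiction.
The Civil Court of Galdale:
  (a) Every defendant has filed written consent — that alternative is enough. Satisfied.
  (b) No contract (and hence no place of execution) is alleged. Fails.
  (c) The plaintiff resides in Bryria, which is not Galdale. Condition met.
  (d) The amount in controversy is USD 60,500, within the 500,000 dollars ceiling, which satisfies one of the alternatives. Satisfied.
  (e) Marlo Jonquil resides in Galdale. Condition met.
  → The court lacks jurisdiction.
The Galdale Court of Common Pleas:
  (a) Every defendant has filed written consent — that alternative is enough. Satisfied.
  (b) The plaintiff resides in Bryria, which is not Galdale, so one alternative holds. Met.
  (c) Marlo Jonquil resides in Galdale, which satisfies one of the alternatives. Condition met.
  (d) Marlo Jonquil resides in Galdale — that alternative is enough. Condition met.
  (e) The amount in controversy is USD 60,500, which meets the USD 55,000 floor. Met.
  → The court has jurisdiction.
Courts with jurisdiction: the Civil Court of Cordale, the Galdale Court of Common Pleas — 2 in total.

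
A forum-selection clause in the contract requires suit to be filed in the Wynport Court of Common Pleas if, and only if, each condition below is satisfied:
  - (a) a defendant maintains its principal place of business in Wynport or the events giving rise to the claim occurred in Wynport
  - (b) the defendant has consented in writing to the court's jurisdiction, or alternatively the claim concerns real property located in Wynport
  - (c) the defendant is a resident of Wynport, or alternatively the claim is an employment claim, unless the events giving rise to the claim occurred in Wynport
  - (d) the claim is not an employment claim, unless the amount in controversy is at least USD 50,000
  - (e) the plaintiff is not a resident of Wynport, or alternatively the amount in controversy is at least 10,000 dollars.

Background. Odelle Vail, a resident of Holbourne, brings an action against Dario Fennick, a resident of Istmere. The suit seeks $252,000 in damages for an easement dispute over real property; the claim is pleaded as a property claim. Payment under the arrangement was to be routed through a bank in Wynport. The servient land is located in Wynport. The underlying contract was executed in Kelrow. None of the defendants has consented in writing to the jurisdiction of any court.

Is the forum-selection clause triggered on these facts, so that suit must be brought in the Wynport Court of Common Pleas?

The Wynport Court of Common Pleas:
  (a) The operative events occurred in Wynport, so this disjunct is met. Met.
  (b) The property lies in Wynport, so one alternative holds. Satisfied.
  (c) The defendant resides in Istmere, not Wynport; the claim is a property claim, not an employment claim — none of the alternatives is met. However, the operative events occurred in Wynport, so the 'unless' proviso supplies this condition. Met.
  (d) The claim is a property claim, not an employment claim. Met.
  (e) The plaintiff resides in Holbourne, which is not Wynport, so one alternative holds. Satisfied.
  → Forum clause is triggered.

Yes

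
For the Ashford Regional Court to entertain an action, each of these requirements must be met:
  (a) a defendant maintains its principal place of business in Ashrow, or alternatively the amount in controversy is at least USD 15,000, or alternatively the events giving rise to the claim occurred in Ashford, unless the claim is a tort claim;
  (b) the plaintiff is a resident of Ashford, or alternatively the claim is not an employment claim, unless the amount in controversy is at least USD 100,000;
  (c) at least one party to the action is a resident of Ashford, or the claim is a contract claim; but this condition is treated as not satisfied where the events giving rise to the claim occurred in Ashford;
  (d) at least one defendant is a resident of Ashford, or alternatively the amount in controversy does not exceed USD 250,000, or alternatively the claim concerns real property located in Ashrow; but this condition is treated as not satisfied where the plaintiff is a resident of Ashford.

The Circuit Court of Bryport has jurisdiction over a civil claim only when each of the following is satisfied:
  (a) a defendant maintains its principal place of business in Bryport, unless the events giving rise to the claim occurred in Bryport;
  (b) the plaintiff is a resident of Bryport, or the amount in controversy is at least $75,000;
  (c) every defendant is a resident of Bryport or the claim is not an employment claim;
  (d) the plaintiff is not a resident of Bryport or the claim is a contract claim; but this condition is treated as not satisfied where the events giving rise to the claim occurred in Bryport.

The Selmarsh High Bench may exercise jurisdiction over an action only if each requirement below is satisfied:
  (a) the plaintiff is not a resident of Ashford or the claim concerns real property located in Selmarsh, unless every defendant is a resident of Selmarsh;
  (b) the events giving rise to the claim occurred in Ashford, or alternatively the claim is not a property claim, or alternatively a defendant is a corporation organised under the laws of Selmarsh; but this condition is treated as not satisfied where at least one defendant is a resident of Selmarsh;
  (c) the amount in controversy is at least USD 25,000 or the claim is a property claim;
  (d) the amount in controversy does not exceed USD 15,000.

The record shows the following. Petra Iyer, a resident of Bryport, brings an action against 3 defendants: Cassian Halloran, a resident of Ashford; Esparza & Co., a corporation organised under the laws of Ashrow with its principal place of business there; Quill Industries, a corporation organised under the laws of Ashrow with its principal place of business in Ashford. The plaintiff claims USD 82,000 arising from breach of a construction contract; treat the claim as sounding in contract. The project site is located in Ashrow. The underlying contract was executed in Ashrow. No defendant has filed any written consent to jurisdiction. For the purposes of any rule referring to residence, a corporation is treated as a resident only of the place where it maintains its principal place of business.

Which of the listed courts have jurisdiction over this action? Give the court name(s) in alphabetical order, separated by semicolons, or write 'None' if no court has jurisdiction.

the Ashford Regional Court

The Ashford Regional Court:
  (a) Esparza & Co. has its principal place of business in Ashrow, which satisfies one of the alternatives. Condition met.
  (b) The claim is a contract claim, not an employment claim, so one alternative holds. Condition met.
  (c) Cassian Halloran resides in Ashford, which satisfies one of the alternatives. The exception is not triggered, since the operative events occurred in Ashrow, not Ashford. Satisfied.
  (d) Cassian Halloran resides in Ashford, so one alternative holds. And the carve-out is inapplicable — the plaintiff resides in Bryport, not Ashford. Satisfied.
  → Every requirement is satisfied — jurisdiction.
The Circuit Court of Bryport:
  (a) The corporate defendant(s) have their principal place of business in Ashford, Ashrow, not Bryport. And the operative events occurred in Ashrow, not Bryport, so the proviso does not save it. Condition not met.
  (b) The plaintiff resides in Bryport, so this disjunct is met. Met.
  (c) The claim is a contract claim, not an employment claim, so this disjunct is met. Condition met.
  (d) The claim is a contract claim, so this disjunct is met. The exception is not triggered, since the operative events occurred in Ashrow, not Bryport. Satisfied.
  → The court lacks jurisdiction.
The Selmarsh High Bench:
  (a) The plaintiff resides in Bryport, which is not Ashford, so one alternative holds. Satisfied.
  (b) The claim is a contract claim, not a property claim, so this disjunct is met. The exception is not triggered, since no defendant resides in Selmarsh (they reside in Ashford, Ashrow, Ashford). Met.
  (c) The amount in controversy is $82,000, which meets the 25,000 dollars floor — that alternative is enough. Met.
  (d) The amount in controversy is $82,000, above the $15,000 ceiling. Not satisfied.
  → At least one condition fails; no jurisdiction.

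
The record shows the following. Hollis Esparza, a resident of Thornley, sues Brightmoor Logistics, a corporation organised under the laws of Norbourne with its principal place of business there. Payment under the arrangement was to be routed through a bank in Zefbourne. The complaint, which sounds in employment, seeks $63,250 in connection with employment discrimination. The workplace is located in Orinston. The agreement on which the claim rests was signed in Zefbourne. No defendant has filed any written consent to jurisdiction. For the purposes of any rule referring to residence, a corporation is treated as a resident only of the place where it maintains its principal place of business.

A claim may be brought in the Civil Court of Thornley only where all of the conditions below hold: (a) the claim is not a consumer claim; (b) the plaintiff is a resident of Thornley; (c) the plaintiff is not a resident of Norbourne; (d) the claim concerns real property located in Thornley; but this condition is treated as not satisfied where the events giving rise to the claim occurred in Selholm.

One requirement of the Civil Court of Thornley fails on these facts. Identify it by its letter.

The Civil Court of Thornley:
  (a) The claim is an employment claim, not a consumer claim. Condition met.
  (b) The plaintiff resides in Thornley. Condition met.
  (c) The plaintiff resides in Thornley, which is not Norbourne. Condition met.
  (d) The claim does not concern real property. Fails.
Only condition (d) fails.

(d)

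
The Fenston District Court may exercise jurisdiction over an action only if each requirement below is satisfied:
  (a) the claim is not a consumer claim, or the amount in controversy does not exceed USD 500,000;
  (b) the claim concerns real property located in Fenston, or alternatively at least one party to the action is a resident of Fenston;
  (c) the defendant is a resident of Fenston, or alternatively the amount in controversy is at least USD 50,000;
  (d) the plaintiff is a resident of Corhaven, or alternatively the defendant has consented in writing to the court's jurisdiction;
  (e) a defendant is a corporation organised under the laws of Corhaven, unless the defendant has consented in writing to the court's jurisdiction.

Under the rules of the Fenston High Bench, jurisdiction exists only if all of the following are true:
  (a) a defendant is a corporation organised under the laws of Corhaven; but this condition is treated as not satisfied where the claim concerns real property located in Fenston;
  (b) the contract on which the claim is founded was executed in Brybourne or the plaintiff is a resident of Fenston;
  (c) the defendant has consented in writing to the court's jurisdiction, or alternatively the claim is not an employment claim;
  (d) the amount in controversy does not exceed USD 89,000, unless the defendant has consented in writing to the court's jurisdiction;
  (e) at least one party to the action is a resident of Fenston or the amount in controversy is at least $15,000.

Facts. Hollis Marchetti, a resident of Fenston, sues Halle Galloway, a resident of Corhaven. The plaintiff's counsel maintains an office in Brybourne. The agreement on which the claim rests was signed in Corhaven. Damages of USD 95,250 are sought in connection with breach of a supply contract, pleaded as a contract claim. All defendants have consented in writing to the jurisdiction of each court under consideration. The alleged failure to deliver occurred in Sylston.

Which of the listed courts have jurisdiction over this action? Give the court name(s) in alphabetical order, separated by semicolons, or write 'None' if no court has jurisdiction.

The Fenston District Court:
  (a) The claim is a contract claim, not a consumer claim, which satisfies one of the alternatives. Condition met.
  (b) Hollis Marchetti resides in Fenston — that alternative is enough. Met.
  (c) The amount in controversy is 95,250 dollars, which meets the 50,000 dollars floor — that alternative is enough. Satisfied.
  (d) Every defendant has filed written consent, so one alternative holds. Condition met.
  (e) No defendant is a corporation. However, every defendant has filed written consent, so the 'unless' proviso supplies this condition. Condition met.
  → Every requirement is satisfied — jurisdiction.
The Fenston High Bench:
  (a) No defendant is a corporation. Condition not met.
  (b) The plaintiff resides in Fenston, so one alternative holds. Condition met.
  (c) Every defendant has filed written consent, so one alternative holds. Satisfied.
  (d) The amount in controversy is 95,250 dollars, above the $89,000 ceiling. However, every defendant has filed written consent, so the 'unless' proviso supplies this condition. Condition met.
  (e) Hollis Marchetti resides in Fenston, so one alternative holds. Satisfied.
  → At least one condition fails; no jurisdiction.

the Fenston District Court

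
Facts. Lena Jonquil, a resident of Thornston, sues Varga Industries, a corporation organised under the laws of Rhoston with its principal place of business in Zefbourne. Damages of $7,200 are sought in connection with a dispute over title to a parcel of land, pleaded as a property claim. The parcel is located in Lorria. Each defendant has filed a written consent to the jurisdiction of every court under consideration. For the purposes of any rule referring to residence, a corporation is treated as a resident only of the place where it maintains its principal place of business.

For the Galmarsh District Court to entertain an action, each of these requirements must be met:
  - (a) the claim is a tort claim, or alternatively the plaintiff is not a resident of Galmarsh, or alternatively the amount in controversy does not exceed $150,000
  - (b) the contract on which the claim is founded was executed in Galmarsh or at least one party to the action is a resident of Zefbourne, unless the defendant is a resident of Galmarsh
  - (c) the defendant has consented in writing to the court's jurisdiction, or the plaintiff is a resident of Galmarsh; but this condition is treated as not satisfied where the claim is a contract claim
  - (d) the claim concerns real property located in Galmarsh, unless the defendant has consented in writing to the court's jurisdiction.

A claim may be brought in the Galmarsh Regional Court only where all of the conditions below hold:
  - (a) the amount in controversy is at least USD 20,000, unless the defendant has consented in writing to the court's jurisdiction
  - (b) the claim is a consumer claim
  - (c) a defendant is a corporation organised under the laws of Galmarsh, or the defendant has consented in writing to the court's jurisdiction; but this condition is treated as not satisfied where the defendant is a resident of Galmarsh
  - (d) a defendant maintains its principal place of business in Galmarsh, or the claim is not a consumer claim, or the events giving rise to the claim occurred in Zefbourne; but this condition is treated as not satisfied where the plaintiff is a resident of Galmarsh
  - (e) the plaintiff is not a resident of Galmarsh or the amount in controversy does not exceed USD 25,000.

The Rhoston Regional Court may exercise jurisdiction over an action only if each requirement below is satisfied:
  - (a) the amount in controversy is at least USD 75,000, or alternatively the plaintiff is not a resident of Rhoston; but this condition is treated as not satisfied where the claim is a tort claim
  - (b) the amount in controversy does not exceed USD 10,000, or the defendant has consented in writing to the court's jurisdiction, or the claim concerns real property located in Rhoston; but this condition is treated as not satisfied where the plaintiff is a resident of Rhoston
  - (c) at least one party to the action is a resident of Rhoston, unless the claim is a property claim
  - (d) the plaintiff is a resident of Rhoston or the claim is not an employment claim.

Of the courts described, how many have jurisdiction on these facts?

2

The Galmarsh District Court:
  (a) The plaintiff resides in Thornston, which is not Galmarsh, so this disjunct is met. Condition met.
  (b) Varga Industries resides in Zefbourne — that alternative is enough. Satisfied.
  (c) Every defendant has filed written consent, which satisfies one of the alternatives. And the carve-out is inapplicable — the claim is a property claim, not a contract claim. Condition met.
  (d) The property lies in Lorria, not Galmarsh. The proviso rescues it, though: every defendant has filed written consent. Satisfied.
  → Jurisdiction lies.
The Galmarsh Regional Court:
  (a) The amount in controversy is USD 7,200, below the $20,000 floor. But every defendant has filed written consent, and the 'unless' clause therefore excuses the requirement. Met.
  (b) The claim is a property claim, not a consumer claim. Condition not met.
  (c) Every defendant has filed written consent, so this disjunct is met. And the carve-out is inapplicable — the defendant resides in Zefbourne, not Galmarsh. Condition met.
  (d) The claim is a property claim, not a consumer claim, which satisfies one of the alternatives. The exception is not triggered, since the plaintiff resides in Thornston, not Galmarsh. Met.
  (e) The plaintiff resides in Thornston, which is not Galmarsh — that alternative is enough. Condition met.
  → Not every requirement is met — no jurisdiction.
The Rhoston Regional Court:
  (a) The plaintiff resides in Thornston, which is not Rhoston, which satisfies one of the alternatives. The exception is not triggered, since the claim is a property claim, not a tort claim. Satisfied.
  (b) The amount in controversy is $7,200, within the $10,000 ceiling — that alternative is enough. The exception is not triggered, since the plaintiff resides in Thornston, not Rhoston. Satisfied.
  (c) No party resides in Rhoston. But the claim is a property claim, and the 'unless' clause therefore excuses the requirement. Satisfied.
  (d) The claim is a property claim, not an employment claim, so this disjunct is met. Condition met.
  → Jurisdiction lies.
Courts with jurisdiction: the Galmarsh District Court, the Rhoston Regional Court — 2 in total.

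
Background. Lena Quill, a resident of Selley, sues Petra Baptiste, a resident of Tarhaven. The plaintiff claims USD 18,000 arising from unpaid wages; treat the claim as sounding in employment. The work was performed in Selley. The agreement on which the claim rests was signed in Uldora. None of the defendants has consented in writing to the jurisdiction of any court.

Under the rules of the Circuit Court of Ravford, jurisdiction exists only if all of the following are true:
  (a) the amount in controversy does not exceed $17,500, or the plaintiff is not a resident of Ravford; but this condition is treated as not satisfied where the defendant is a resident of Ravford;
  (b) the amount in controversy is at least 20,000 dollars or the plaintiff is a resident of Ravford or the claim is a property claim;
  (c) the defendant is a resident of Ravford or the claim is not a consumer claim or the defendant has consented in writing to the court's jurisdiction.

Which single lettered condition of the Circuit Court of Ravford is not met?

The Circuit Court of Ravford:
  (a) The plaintiff resides in Selley, which is not Ravford — that alternative is enough. The exception is not triggered, since the defendant resides in Tarhaven, not Ravford. Met.
  (b) The amount in controversy is 18,000 dollars, below the USD 20,000 floor; the plaintiff resides in Selley, not Ravford; the claim is an employment claim, not a property claim — none of the alternatives is met. Condition not met.
  (c) The claim is an employment claim, not a consumer claim, which satisfies one of the alternatives. Satisfied.
Only condition (b) fails.

(b)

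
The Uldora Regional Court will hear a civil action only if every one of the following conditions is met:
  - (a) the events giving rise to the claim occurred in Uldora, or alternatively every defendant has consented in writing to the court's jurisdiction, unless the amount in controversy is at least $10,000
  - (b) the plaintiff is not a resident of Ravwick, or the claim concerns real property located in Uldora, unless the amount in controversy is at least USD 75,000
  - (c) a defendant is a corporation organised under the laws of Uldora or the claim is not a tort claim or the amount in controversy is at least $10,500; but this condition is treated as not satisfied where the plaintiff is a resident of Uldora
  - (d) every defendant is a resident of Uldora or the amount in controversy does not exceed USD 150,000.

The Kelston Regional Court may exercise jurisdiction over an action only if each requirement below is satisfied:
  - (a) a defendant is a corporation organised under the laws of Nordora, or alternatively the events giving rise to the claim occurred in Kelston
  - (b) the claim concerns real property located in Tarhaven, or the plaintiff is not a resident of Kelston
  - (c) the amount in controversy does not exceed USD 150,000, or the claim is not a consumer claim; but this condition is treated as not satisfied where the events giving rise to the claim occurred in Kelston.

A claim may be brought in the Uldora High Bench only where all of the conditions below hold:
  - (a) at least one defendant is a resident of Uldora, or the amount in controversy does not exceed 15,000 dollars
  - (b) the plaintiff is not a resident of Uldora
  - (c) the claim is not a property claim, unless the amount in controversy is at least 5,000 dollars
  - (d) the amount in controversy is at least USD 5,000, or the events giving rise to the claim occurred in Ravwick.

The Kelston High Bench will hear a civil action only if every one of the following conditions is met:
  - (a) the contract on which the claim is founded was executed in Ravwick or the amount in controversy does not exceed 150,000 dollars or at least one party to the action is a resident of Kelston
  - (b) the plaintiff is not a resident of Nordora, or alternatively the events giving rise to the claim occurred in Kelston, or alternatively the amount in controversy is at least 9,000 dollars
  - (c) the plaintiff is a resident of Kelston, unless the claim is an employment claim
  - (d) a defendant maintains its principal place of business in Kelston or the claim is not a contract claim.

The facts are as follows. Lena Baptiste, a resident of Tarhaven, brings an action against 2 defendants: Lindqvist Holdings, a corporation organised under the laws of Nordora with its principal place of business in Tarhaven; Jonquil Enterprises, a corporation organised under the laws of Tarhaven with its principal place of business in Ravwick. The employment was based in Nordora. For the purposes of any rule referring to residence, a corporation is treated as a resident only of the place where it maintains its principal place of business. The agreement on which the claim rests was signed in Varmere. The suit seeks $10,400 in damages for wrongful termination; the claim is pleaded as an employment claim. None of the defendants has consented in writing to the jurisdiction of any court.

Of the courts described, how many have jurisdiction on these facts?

The Uldora Regional Court:
  (a) The operative events occurred in Nordora, not Uldora; no such written consent has been filed — no alternative holds. The proviso rescues it, though: the amount in controversy is 10,400 dollars, which meets the 10,000 dollars floor. Satisfied.
  (b) The plaintiff resides in Tarhaven, which is not Ravwick, which satisfies one of the alternatives. Satisfied.
  (c) The claim is an employment claim, not a tort claim, which satisfies one of the alternatives. And the carve-out is inapplicable — the plaintiff resides in Tarhaven, not Uldora. Met.
  (d) The amount in controversy is 10,400 dollars, within the $150,000 ceiling, so one alternative holds. Satisfied.
  → Every requirement is satisfied — jurisdiction.
The Kelston Regional Court:
  (a) Lindqvist Holdings is organised under the laws of Nordora — that alternative is enough. Condition met.
  (b) The plaintiff resides in Tarhaven, which is not Kelston, which satisfies one of the alternatives. Met.
  (c) The amount in controversy is USD 10,400, within the 150,000 dollars ceiling, so this disjunct is met. The exception is not triggered, since the operative events occurred in Nordora, not Kelston. Satisfied.
  → Jurisdiction lies.
The Uldora High Bench:
  (a) The amount in controversy is USD 10,400, within the $15,000 ceiling, so one alternative holds. Met.
  (b) The plaintiff resides in Tarhaven, which is not Uldora. Satisfied.
  (c) The claim is an employment claim, not a property claim. Met.
  (d) The amount in controversy is $10,400, which meets the 5,000 dollars floor, so one alternative holds. Condition met.
  → The court has jurisdiction.
The Kelston High Bench:
  (a) The amount in controversy is 10,400 dollars, within the $150,000 ceiling, so this disjunct is met. Met.
  (b) The plaintiff resides in Tarhaven, which is not Nordora, so one alternative holds. Met.
  (c) The plaintiff resides in Tarhaven, not Kelston. The proviso rescues it, though: the claim is an employment claim. Met.
  (d) The claim is an employment claim, not a contract claim — that alternative is enough. Met.
  → Jurisdiction lies.
Courts with jurisdiction: the Uldora Regional Court, the Kelston Regional Court, the Uldora High Bench, the Kelston High Bench — 4 in total.

4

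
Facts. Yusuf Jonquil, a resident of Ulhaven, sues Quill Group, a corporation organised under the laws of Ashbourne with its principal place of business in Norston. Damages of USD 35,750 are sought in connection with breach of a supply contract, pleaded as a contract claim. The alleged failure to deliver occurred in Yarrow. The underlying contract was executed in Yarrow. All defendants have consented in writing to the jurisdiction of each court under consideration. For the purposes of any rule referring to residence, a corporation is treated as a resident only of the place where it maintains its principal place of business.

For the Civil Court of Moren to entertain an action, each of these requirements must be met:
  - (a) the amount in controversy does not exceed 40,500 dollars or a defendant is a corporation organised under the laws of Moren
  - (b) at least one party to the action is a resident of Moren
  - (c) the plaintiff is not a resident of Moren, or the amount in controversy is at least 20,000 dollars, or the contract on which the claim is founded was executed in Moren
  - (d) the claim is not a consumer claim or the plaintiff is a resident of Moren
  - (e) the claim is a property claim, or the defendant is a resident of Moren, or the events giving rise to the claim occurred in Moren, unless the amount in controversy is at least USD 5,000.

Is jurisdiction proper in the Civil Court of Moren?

The Civil Court of Moren:
  (a) The amount in controversy is 35,750 dollars, within the USD 40,500 ceiling — that alternative is enough. Met.
  (b) No party resides in Moren. Condition not met.
  (c) The plaintiff resides in Ulhaven, which is not Moren — that alternative is enough. Satisfied.
  (d) The claim is a contract claim, not a consumer claim, so this disjunct is met. Satisfied.
  (e) The claim is a contract claim, not a property claim; the defendant resides in Norston, not Moren; the operative events occurred in Yarrow, not Moren — no alternative holds. However, the amount in controversy is USD 35,750, which meets the 5,000 dollars floor, so the 'unless' proviso supplies this condition. Satisfied.
  → At least one condition fails; no jurisdiction.

No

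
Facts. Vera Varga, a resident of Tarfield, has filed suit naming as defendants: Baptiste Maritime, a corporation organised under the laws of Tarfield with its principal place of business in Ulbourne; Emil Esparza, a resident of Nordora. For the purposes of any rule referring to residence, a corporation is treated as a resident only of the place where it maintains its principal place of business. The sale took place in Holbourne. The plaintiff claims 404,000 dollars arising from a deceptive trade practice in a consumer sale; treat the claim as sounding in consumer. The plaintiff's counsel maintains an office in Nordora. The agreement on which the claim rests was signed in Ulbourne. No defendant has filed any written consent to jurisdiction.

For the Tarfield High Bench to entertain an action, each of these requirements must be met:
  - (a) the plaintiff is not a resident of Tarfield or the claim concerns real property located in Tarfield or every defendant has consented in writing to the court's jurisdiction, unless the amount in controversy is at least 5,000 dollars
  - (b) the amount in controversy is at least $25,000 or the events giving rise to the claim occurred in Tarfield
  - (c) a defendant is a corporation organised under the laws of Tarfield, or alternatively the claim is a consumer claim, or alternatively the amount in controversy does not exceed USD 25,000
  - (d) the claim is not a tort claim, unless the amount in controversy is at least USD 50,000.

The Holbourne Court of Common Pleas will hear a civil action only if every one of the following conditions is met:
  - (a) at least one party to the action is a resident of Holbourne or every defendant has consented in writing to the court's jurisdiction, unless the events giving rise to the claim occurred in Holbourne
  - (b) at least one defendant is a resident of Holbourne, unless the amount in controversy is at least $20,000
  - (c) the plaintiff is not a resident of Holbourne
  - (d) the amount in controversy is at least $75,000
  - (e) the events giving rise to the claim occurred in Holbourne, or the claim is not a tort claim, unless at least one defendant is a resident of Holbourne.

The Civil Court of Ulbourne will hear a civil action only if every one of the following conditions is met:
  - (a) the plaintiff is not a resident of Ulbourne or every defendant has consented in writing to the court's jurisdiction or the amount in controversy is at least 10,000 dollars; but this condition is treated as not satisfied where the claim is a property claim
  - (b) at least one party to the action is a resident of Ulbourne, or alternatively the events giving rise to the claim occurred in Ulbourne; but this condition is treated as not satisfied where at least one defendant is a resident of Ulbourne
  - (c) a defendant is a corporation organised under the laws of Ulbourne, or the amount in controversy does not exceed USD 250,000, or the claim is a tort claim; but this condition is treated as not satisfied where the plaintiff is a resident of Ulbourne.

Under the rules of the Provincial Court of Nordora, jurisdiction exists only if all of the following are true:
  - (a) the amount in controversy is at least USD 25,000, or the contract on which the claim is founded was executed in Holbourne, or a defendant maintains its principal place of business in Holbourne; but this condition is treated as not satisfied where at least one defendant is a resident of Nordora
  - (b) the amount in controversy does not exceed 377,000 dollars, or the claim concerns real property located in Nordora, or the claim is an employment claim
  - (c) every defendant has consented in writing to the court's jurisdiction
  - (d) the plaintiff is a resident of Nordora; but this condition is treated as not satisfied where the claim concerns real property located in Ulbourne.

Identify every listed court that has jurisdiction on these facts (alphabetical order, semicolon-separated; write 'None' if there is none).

the Holbourne Court of Common Pleas; the Tarfield High Bench

The Tarfield High Bench:
  (a) The plaintiff resides in Tarfield; the claim does not concern real property; no such written consent has been filed — none of the alternatives is met. But the amount in controversy is 404,000 dollars, which meets the 5,000 dollars floor, and the 'unless' clause therefore excuses the requirement. Condition met.
  (b) The amount in controversy is $404,000, which meets the USD 25,000 floor, so this disjunct is met. Satisfied.
  (c) Baptiste Maritime is organised under the laws of Tarfield — that alternative is enough. Met.
  (d) The claim is a consumer claim, not a tort claim. Condition met.
  → Jurisdiction lies.
The Holbourne Court of Common Pleas:
  (a) No party resides in Holbourne; no such written consent has been filed — none of the alternatives is met. However, the operative events occurred in Holbourne, so the 'unless' proviso supplies this condition. Condition met.
  (b) No defendant resides in Holbourne (they reside in Ulbourne, Nordora). The proviso rescues it, though: the amount in controversy is USD 404,000, which meets the $20,000 floor. Condition met.
  (c) The plaintiff resides in Tarfield, which is not Holbourne. Condition met.
  (d) The amount in controversy is USD 404,000, which meets the USD 75,000 floor. Condition met.
  (e) The operative events occurred in Holbourne, so this disjunct is met. Condition met.
  → Jurisdiction lies.
The Civil Court of Ulbourne:
  (a) The plaintiff resides in Tarfield, which is not Ulbourne, which satisfies one of the alternatives. The carve-out does not apply: the claim is a consumer claim, not a property claim. Condition met.
  (b) Baptiste Maritime resides in Ulbourne — that alternative is enough. But Baptiste Maritime resides in Ulbourne, triggering the carve-out and defeating this condition. Not met.
  (c) The corporate defendant(s) are organised in Tarfield, not Ulbourne; the amount in controversy is $404,000, above the 250,000 dollars ceiling; the claim is a consumer claim, not a tort claim — no alternative holds. Not satisfied.
  → The court lacks jurisdiction.
The Provincial Court of Nordora:
  (a) The amount in controversy is USD 404,000, which meets the $25,000 floor, which satisfies one of the alternatives. But the carve-out bites: Emil Esparza resides in Nordora. Condition not met.
  (b) The amount in controversy is 404,000 dollars, above the USD 377,000 ceiling; the claim does not concern real property; the claim is a consumer claim, not an employment claim — every alternative fails. Fails.
  (c) No such written consent has been filed. Not met.
  (d) The plaintiff resides in Tarfield, not Nordora. Not satisfied.
  → The court lacks jurisdiction.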